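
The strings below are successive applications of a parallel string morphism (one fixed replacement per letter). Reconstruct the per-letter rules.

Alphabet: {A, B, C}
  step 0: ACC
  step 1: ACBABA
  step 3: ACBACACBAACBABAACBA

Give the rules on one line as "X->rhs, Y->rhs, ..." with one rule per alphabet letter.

A->AC, B->C, C->BA

  step 0 ⇒ step 1: ACC ⇒ AC·BA·BA
    A ↦ AC
    C ↦ BA
    B ↦ C  (constrained at step 1)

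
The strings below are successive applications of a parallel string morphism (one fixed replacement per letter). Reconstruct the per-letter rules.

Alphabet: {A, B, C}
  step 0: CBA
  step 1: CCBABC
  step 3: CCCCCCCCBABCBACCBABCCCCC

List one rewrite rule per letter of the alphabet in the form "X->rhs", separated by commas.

  step 0 ⇒ step 1: CBA ⇒ CC·BA·BC
    A ↦ BC
    B ↦ BA
    C ↦ CC

A->BC, B->BA, C->CC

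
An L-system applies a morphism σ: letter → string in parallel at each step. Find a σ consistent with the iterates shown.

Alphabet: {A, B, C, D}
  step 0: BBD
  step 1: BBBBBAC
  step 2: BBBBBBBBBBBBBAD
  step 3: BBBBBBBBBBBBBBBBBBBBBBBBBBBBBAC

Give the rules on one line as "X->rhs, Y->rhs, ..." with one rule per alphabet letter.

A->BB, B->BB, C->BAD, D->BAC

  step 2 ⇒ step 3: BBBBBBBBBBBBBAD ⇒ BB·BB·BB·BB·BB·BB·BB·BB·BB·BB·BB·BB·BB·BB·BAC
    A ↦ BB
    B ↦ BB
    D ↦ BAC
  step 1 ⇒ step 2: BBBBBAC ⇒ BB·BB·BB·BB·BB·BB·BAD
    C ↦ BAD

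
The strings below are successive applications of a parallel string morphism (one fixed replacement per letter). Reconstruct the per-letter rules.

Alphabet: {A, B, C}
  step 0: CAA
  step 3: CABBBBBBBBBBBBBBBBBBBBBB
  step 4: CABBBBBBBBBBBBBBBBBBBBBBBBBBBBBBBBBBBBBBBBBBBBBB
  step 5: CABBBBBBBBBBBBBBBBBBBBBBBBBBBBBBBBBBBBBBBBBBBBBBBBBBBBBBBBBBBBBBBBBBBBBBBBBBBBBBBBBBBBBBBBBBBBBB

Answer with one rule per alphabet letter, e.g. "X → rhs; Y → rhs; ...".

  step 4 ⇒ step 5: CABBBBBBBBBBBBBBBBBBBBBBBBBBBBBBBBBBBBBBBBBBBBBB ⇒ CA·BB·BB·BB·BB·BB·BB·BB·BB·BB·BB·BB·BB·BB·BB·BB·BB·BB·BB·BB·BB·BB·BB·BB·BB·BB·BB·BB·BB·BB·BB·BB·BB·BB·BB·BB·BB·BB·BB·BB·BB·BB·BB·BB·BB·BB·BB·BB
    A ↦ BB
    B ↦ BB
    C ↦ CA

A->BB, B->BB, C->CA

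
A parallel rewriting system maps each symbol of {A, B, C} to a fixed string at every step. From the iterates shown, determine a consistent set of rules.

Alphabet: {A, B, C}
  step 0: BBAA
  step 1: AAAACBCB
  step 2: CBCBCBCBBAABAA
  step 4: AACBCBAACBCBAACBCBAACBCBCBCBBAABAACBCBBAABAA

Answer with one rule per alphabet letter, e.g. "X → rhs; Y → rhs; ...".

  step 1 ⇒ step 2: AAAACBCB ⇒ CB·CB·CB·CB·B·AA·B·AA
    A ↦ CB
    B ↦ AA
    C ↦ B

A->CB, B->AA, C->B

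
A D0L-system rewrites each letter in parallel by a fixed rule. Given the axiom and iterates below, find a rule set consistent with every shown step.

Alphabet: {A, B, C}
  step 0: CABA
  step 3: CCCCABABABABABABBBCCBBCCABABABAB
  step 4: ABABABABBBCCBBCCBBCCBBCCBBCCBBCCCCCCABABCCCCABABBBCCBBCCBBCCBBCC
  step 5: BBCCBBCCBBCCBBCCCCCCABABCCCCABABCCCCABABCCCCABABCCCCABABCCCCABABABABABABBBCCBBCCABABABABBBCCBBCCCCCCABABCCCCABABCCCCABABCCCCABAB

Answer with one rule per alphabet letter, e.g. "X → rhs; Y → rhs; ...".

  step 4 ⇒ step 5: ABABABABBBCCBBCCBBCCBBCCBBCCBBCCCCCCABABCCCCABABBBCCBBCCBBCCBBCC ⇒ BB·CC·BB·CC·BB·CC·BB·CC·CC·CC·AB·AB·CC·CC·AB·AB·CC·CC·AB·AB·CC·CC·AB·AB·CC·CC·AB·AB·CC·CC·AB·AB·AB·AB·AB·AB·BB·CC·BB·CC·AB·AB·AB·AB·BB·CC·BB·CC·CC·CC·AB·AB·CC·CC·AB·AB·CC·CC·AB·AB·CC·CC·AB·AB
    A ↦ BB
    B ↦ CC
    C ↦ AB

A->BB, B->CC, C->AB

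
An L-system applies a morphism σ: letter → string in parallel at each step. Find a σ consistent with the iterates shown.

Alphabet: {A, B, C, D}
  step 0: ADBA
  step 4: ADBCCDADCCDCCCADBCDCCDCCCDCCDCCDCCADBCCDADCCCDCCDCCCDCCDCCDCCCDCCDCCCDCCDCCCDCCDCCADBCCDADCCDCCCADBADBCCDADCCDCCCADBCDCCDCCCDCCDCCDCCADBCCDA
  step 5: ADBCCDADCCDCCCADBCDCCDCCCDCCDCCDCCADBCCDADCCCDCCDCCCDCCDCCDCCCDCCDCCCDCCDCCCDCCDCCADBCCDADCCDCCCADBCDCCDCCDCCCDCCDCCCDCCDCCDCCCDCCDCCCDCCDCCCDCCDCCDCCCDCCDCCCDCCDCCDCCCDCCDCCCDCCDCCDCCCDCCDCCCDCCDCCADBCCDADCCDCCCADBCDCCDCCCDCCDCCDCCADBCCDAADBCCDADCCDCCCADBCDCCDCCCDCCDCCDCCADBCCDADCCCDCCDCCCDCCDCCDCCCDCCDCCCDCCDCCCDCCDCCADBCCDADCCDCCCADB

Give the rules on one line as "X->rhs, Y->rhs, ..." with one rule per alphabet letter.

A->ADB, B->CDA, C->DCC, D->C

  step 4 ⇒ step 5: ADBCCDADCCDCCCADBCDCCDCCCDCCDCCDCCADBCCDADCCCDCCDCCCDCCDCCDCCCDCCDCCCDCCDCCCDCCDCCADBCCDADCCDCCCADBADBCCDADCCDCCCADBCDCCDCCCDCCDCCDCCADBCCDA ⇒ ADB·C·CDA·DCC·DCC·C·ADB·C·DCC·DCC·C·DCC·DCC·DCC·ADB·C·CDA·DCC·C·DCC·DCC·C·DCC·DCC·DCC·C·DCC·DCC·C·DCC·DCC·C·DCC·DCC·ADB·C·CDA·DCC·DCC·C·ADB·C·DCC·DCC·DCC·C·DCC·DCC·C·DCC·DCC·DCC·C·DCC·DCC·C·DCC·DCC·C·DCC·DCC·DCC·C·DCC·DCC·C·DCC·DCC·DCC·C·DCC·DCC·C·DCC·DCC·DCC·C·DCC·DCC·C·DCC·DCC·ADB·C·CDA·DCC·DCC·C·ADB·C·DCC·DCC·C·DCC·DCC·DCC·ADB·C·CDA·ADB·C·CDA·DCC·DCC·C·ADB·C·DCC·DCC·C·DCC·DCC·DCC·ADB·C·CDA·DCC·C·DCC·DCC·C·DCC·DCC·DCC·C·DCC·DCC·C·DCC·DCC·C·DCC·DCC·ADB·C·CDA·DCC·DCC·C·ADB
    A ↦ ADB
    B ↦ CDA
    C ↦ DCC
    D ↦ C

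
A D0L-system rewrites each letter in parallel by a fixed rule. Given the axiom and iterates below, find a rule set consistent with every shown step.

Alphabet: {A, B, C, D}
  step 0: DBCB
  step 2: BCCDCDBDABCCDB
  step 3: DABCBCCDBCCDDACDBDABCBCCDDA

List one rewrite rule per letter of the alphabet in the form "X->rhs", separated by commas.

  step 2 ⇒ step 3: BCCDCDBDABCCDB ⇒ DA·BC·BC·CD·BC·CD·DA·CD·B·DA·BC·BC·CD·DA
    A ↦ B
    B ↦ DA
    C ↦ BC
    D ↦ CD

A->B, B->DA, C->BC, D->CD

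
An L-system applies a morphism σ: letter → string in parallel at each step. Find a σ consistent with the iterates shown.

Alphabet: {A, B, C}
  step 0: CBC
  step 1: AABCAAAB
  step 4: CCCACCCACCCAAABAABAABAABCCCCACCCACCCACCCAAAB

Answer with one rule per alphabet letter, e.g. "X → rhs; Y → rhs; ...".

A->C, B->CA, C->AAB

  step 0 ⇒ step 1: CBC ⇒ AAB·CA·AAB
    B ↦ CA
    C ↦ AAB
    A ↦ C  (constrained at step 1)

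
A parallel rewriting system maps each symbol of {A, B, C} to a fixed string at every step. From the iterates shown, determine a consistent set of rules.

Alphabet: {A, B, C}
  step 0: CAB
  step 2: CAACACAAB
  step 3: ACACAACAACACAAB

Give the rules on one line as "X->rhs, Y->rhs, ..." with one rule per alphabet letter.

A->CA, B->AB, C->A

  step 2 ⇒ step 3: CAACACAAB ⇒ A·CA·CA·A·CA·A·CA·CA·AB
    A ↦ CA
    B ↦ AB
    C ↦ A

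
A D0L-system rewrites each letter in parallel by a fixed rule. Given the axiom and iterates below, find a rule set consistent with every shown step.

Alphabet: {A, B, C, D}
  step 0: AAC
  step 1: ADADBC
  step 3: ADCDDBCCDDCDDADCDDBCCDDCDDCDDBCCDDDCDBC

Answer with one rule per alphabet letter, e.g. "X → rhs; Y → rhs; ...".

A->AD, B->DCD, C->BC, D->CDD

  step 0 ⇒ step 1: AAC ⇒ AD·AD·BC
    A ↦ AD
    C ↦ BC
    B ↦ DCD  (constrained at step 1)
    D ↦ CDD  (constrained at step 1)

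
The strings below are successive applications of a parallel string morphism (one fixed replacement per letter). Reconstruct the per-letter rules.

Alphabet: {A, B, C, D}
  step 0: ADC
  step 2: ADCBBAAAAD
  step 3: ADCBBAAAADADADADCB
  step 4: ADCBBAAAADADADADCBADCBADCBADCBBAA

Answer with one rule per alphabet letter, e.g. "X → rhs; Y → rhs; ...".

A->AD, B->A, C->BA, D->CB

  step 3 ⇒ step 4: ADCBBAAAADADADADCB ⇒ AD·CB·BA·A·A·AD·AD·AD·AD·CB·AD·CB·AD·CB·AD·CB·BA·A
    A ↦ AD
    B ↦ A
    C ↦ BA
    D ↦ CB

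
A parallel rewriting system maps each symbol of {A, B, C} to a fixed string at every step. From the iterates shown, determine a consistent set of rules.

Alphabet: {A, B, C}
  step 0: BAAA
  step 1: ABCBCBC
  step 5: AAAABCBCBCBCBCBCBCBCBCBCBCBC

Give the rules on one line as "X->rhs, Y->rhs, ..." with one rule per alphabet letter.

  step 0 ⇒ step 1: BAAA ⇒ A·BC·BC·BC
    A ↦ BC
    B ↦ A
    C ↦ A  (constrained at step 1)

A->BC, B->A, C->A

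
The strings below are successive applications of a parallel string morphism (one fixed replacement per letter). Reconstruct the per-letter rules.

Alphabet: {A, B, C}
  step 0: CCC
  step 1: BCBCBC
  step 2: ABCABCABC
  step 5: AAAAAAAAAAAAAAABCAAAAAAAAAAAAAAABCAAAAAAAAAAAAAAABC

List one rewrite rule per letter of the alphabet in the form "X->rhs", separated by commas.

  step 1 ⇒ step 2: BCBCBC ⇒ A·BC·A·BC·A·BC
    B ↦ A
    C ↦ BC
    A ↦ AA  (constrained at step 2)

A->AA, B->A, C->BC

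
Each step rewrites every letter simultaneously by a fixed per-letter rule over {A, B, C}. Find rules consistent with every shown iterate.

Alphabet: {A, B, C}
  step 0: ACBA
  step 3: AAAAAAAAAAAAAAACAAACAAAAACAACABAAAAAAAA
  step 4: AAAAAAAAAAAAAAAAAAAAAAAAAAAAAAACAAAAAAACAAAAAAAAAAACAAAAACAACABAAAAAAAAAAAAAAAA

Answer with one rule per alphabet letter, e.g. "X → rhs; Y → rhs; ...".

  step 3 ⇒ step 4: AAAAAAAAAAAAAAACAAACAAAAACAACABAAAAAAAA ⇒ AA·AA·AA·AA·AA·AA·AA·AA·AA·AA·AA·AA·AA·AA·AA·AC·AA·AA·AA·AC·AA·AA·AA·AA·AA·AC·AA·AA·AC·AA·CAB·AA·AA·AA·AA·AA·AA·AA·AA
    A ↦ AA
    B ↦ CAB
    C ↦ AC

A->AA, B->CAB, C->AC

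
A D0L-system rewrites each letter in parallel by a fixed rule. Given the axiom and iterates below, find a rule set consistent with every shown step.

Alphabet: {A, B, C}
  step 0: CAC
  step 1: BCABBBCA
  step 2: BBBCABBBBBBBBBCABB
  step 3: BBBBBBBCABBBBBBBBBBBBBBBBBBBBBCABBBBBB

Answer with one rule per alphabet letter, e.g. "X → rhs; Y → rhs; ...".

A->BB, B->BB, C->BCA

  step 2 ⇒ step 3: BBBCABBBBBBBBBCABB ⇒ BB·BB·BB·BCA·BB·BB·BB·BB·BB·BB·BB·BB·BB·BB·BCA·BB·BB·BB
    A ↦ BB
    B ↦ BB
    C ↦ BCA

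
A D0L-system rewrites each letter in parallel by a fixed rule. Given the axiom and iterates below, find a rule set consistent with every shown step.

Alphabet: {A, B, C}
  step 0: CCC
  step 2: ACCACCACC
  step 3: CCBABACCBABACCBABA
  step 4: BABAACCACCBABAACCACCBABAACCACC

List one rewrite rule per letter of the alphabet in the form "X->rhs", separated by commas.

  step 3 ⇒ step 4: CCBABACCBABACCBABA ⇒ BA·BA·A·CC·A·CC·BA·BA·A·CC·A·CC·BA·BA·A·CC·A·CC
    A ↦ CC
    B ↦ A
    C ↦ BA

A->CC, B->A, C->BA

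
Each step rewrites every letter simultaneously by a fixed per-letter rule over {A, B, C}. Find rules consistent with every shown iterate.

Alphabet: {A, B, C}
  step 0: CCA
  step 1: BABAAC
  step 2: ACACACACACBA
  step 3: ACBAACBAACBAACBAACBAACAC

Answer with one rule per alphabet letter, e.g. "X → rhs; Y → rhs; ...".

A->AC, B->AC, C->BA

  step 2 ⇒ step 3: ACACACACACBA ⇒ AC·BA·AC·BA·AC·BA·AC·BA·AC·BA·AC·AC
    A ↦ AC
    B ↦ AC
    C ↦ BA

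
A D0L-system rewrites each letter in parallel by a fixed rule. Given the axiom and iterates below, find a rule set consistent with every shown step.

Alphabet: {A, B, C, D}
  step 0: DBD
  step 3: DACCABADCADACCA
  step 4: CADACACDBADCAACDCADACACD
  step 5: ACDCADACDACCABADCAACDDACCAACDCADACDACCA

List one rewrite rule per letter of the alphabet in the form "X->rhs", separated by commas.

A->D, B->BA, C->AC, D->CA

  step 4 ⇒ step 5: CADACACDBADCAACDCADACACD ⇒ AC·D·CA·D·AC·D·AC·CA·BA·D·CA·AC·D·D·AC·CA·AC·D·CA·D·AC·D·AC·CA
    A ↦ D
    B ↦ BA
    C ↦ AC
    D ↦ CA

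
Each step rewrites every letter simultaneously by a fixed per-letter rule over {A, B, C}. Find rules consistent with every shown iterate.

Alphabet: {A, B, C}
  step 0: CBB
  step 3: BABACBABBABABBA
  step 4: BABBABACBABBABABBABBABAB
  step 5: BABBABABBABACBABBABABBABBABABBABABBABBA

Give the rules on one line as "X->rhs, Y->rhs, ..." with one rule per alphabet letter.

  step 4 ⇒ step 5: BABBABACBABBABABBABBABAB ⇒ BA·B·BA·BA·B·BA·B·AC·BA·B·BA·BA·B·BA·B·BA·BA·B·BA·BA·B·BA·B·BA
    A ↦ B
    B ↦ BA
    C ↦ AC

A->B, B->BA, C->AC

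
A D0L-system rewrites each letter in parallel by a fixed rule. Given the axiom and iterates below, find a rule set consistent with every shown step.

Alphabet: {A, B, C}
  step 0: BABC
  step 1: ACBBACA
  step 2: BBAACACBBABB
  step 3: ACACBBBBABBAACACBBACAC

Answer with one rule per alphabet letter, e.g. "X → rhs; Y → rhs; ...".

A->BB, B->AC, C->A

  step 2 ⇒ step 3: BBAACACBBABB ⇒ AC·AC·BB·BB·A·BB·A·AC·AC·BB·AC·AC
    A ↦ BB
    B ↦ AC
    C ↦ A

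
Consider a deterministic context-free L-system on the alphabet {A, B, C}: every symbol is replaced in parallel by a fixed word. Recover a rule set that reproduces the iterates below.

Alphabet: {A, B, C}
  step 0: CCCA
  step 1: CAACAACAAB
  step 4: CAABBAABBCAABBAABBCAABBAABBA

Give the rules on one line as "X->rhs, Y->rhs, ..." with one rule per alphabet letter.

  step 0 ⇒ step 1: CCCA ⇒ CAA·CAA·CAA·B
    A ↦ B
    C ↦ CAA
    B ↦ A  (constrained at step 1)

A->B, B->A, C->CAA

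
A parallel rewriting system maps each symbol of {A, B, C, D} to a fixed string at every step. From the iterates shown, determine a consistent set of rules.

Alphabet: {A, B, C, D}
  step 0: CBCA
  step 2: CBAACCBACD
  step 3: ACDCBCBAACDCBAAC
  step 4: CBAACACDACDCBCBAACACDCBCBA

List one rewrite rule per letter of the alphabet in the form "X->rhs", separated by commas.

  step 3 ⇒ step 4: ACDCBCBAACDCBAAC ⇒ CB·A·AC·A·CD·A·CD·CB·CB·A·AC·A·CD·CB·CB·A
    A ↦ CB
    B ↦ CD
    C ↦ A
    D ↦ AC

A->CB, B->CD, C->A, D->AC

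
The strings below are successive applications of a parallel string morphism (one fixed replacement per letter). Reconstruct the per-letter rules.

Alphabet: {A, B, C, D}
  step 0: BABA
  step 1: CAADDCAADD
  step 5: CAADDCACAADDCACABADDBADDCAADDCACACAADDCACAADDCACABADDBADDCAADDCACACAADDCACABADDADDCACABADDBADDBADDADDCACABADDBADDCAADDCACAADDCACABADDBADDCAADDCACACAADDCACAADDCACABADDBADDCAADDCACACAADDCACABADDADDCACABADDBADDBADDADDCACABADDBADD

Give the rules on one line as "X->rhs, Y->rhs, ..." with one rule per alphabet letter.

  step 0 ⇒ step 1: BABA ⇒ CA·ADD·CA·ADD
    A ↦ ADD
    B ↦ CA
    C ↦ B  (constrained at step 1)
    D ↦ CA  (constrained at step 1)

A->ADD, B->CA, C->B, D->CA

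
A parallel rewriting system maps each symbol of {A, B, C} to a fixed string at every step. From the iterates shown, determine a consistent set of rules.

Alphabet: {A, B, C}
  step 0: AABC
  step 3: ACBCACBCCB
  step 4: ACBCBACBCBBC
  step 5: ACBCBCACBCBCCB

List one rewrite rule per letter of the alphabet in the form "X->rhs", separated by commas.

A->AC, B->C, C->B

  step 4 ⇒ step 5: ACBCBACBCBBC ⇒ AC·B·C·B·C·AC·B·C·B·C·C·B
    A ↦ AC
    B ↦ C
    C ↦ B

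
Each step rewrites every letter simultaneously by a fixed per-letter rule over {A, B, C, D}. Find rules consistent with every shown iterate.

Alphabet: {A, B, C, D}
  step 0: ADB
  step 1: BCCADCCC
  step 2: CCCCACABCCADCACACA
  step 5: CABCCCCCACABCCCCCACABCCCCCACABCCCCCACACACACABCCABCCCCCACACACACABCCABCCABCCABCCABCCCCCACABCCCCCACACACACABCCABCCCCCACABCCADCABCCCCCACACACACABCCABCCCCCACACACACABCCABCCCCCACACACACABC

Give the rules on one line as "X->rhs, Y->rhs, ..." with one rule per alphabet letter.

  step 1 ⇒ step 2: BCCADCCC ⇒ CCC·CA·CA·BC·CAD·CA·CA·CA
    A ↦ BC
    B ↦ CCC
    C ↦ CA
    D ↦ CAD

A->BC, B->CCC, C->CA, D->CAD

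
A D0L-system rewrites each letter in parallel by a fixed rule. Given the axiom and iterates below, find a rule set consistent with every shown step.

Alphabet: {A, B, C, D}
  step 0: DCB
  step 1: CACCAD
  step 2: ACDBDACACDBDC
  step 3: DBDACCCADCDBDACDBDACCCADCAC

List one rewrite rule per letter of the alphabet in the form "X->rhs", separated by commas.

A->DBD, B->CAD, C->AC, D->C

  step 2 ⇒ step 3: ACDBDACACDBDC ⇒ DBD·AC·C·CAD·C·DBD·AC·DBD·AC·C·CAD·C·AC
    A ↦ DBD
    B ↦ CAD
    C ↦ AC
    D ↦ C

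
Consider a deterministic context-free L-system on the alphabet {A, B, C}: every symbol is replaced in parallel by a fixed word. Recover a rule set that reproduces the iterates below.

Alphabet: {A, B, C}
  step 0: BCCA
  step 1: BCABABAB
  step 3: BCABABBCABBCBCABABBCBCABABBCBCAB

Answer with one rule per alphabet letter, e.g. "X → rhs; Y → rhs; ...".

A->AB, B->BC, C->AB

  step 0 ⇒ step 1: BCCA ⇒ BC·AB·AB·AB
    A ↦ AB
    B ↦ BC
    C ↦ AB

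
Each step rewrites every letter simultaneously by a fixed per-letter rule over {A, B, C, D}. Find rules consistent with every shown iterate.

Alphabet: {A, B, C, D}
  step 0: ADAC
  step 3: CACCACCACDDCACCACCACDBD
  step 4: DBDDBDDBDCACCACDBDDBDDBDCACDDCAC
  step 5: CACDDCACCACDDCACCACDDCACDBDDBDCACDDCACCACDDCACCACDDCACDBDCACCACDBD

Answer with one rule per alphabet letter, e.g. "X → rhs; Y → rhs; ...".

A->B, B->DD, C->D, D->CAC

  step 4 ⇒ step 5: DBDDBDDBDCACCACDBDDBDDBDCACDDCAC ⇒ CAC·DD·CAC·CAC·DD·CAC·CAC·DD·CAC·D·B·D·D·B·D·CAC·DD·CAC·CAC·DD·CAC·CAC·DD·CAC·D·B·D·CAC·CAC·D·B·D
    A ↦ B
    B ↦ DD
    C ↦ D
    D ↦ CAC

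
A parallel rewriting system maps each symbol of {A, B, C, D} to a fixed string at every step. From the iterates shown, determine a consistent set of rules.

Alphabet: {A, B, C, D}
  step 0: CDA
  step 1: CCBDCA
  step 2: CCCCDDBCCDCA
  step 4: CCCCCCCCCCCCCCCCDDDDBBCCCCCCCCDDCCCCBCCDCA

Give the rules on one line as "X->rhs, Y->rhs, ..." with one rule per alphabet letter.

A->DCA, B->DD, C->CC, D->B

  step 1 ⇒ step 2: CCBDCA ⇒ CC·CC·DD·B·CC·DCA
    A ↦ DCA
    B ↦ DD
    C ↦ CC
    D ↦ B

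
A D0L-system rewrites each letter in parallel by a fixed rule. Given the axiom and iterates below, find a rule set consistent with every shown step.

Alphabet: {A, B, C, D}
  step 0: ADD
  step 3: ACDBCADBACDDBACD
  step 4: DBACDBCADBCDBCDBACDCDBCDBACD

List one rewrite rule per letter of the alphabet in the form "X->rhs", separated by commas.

A->DB, B->BC, C->A, D->CD

  step 3 ⇒ step 4: ACDBCADBACDDBACD ⇒ DB·A·CD·BC·A·DB·CD·BC·DB·A·CD·CD·BC·DB·A·CD
    A ↦ DB
    B ↦ BC
    C ↦ A
    D ↦ CD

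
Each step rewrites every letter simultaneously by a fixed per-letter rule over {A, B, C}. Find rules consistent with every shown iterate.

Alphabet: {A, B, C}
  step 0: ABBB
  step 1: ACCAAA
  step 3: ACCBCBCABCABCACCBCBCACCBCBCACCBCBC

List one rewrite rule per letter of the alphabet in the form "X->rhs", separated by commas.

A->ACC, B->A, C->BC

  step 0 ⇒ step 1: ABBB ⇒ ACC·A·A·A
    A ↦ ACC
    B ↦ A
    C ↦ BC  (constrained at step 1)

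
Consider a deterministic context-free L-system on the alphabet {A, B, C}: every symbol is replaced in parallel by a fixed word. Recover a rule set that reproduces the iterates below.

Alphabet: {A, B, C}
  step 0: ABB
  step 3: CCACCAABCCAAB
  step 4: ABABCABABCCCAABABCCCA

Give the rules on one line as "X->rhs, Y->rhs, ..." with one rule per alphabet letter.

  step 3 ⇒ step 4: CCACCAABCCAAB ⇒ AB·AB·C·AB·AB·C·C·CA·AB·AB·C·C·CA
    A ↦ C
    B ↦ CA
    C ↦ AB

A->C, B->CA, C->AB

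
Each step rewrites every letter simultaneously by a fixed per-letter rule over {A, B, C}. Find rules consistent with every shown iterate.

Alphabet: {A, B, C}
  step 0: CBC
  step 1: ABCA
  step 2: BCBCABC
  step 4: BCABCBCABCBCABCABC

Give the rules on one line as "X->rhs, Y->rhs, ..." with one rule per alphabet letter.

A->BC, B->BC, C->A

  step 1 ⇒ step 2: ABCA ⇒ BC·BC·A·BC
    A ↦ BC
    B ↦ BC
    C ↦ A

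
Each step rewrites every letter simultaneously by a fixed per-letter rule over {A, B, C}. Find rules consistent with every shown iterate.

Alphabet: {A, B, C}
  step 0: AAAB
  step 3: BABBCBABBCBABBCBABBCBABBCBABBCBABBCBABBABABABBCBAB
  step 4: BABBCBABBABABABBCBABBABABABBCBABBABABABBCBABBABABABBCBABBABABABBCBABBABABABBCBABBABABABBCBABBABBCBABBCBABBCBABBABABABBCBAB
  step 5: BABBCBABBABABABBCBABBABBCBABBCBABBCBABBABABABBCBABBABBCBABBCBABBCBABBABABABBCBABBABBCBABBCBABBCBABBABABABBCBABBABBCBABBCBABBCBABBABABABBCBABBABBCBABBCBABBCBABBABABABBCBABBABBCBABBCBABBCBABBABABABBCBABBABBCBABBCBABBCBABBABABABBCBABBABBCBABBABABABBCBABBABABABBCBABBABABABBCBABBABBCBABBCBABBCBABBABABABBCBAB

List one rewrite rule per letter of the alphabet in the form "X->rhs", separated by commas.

  step 4 ⇒ step 5: BABBCBABBABABABBCBABBABABABBCBABBABABABBCBABBABABABBCBABBABABABBCBABBABABABBCBABBABABABBCBABBABBCBABBCBABBCBABBABABABBCBAB ⇒ BAB·BC·BAB·BAB·A·BAB·BC·BAB·BAB·BC·BAB·BC·BAB·BC·BAB·BAB·A·BAB·BC·BAB·BAB·BC·BAB·BC·BAB·BC·BAB·BAB·A·BAB·BC·BAB·BAB·BC·BAB·BC·BAB·BC·BAB·BAB·A·BAB·BC·BAB·BAB·BC·BAB·BC·BAB·BC·BAB·BAB·A·BAB·BC·BAB·BAB·BC·BAB·BC·BAB·BC·BAB·BAB·A·BAB·BC·BAB·BAB·BC·BAB·BC·BAB·BC·BAB·BAB·A·BAB·BC·BAB·BAB·BC·BAB·BC·BAB·BC·BAB·BAB·A·BAB·BC·BAB·BAB·BC·BAB·BAB·A·BAB·BC·BAB·BAB·A·BAB·BC·BAB·BAB·A·BAB·BC·BAB·BAB·BC·BAB·BC·BAB·BC·BAB·BAB·A·BAB·BC·BAB
    A ↦ BC
    B ↦ BAB
    C ↦ A

A->BC, B->BAB, C->A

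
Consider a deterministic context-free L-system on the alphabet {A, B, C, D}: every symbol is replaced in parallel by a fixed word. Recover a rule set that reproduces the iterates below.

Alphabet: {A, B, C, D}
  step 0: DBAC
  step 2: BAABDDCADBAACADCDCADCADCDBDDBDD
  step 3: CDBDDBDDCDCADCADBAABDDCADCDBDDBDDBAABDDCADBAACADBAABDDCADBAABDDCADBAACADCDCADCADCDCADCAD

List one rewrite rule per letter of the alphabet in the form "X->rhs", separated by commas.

  step 2 ⇒ step 3: BAABDDCADBAACADCDCADCADCDBDDBDD ⇒ CD·BDD·BDD·CD·CAD·CAD·BAA·BDD·CAD·CD·BDD·BDD·BAA·BDD·CAD·BAA·CAD·BAA·BDD·CAD·BAA·BDD·CAD·BAA·CAD·CD·CAD·CAD·CD·CAD·CAD
    A ↦ BDD
    B ↦ CD
    C ↦ BAA
    D ↦ CAD

A->BDD, B->CD, C->BAA, D->CAD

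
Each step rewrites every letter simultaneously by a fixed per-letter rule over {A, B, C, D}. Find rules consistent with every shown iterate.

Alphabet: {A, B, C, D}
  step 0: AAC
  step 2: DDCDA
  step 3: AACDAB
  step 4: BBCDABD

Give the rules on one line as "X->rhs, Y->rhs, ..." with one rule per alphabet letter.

  step 3 ⇒ step 4: AACDAB ⇒ B·B·CD·A·B·D
    A ↦ B
    B ↦ D
    C ↦ CD
    D ↦ A

A->B, B->D, C->CD, D->A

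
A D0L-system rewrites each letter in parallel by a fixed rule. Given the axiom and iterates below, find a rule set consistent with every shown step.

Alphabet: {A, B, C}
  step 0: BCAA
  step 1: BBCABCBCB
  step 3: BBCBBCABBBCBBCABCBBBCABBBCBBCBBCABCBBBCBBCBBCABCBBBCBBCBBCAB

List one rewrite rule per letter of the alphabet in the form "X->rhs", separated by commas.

A->CB, B->BBC, C->AB

  step 0 ⇒ step 1: BCAA ⇒ BBC·AB·CB·CB
    A ↦ CB
    B ↦ BBC
    C ↦ AB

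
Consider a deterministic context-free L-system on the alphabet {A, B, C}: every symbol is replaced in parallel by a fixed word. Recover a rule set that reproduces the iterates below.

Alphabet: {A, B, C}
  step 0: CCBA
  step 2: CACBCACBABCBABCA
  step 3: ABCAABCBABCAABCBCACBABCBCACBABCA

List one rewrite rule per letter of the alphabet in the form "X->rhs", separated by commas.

A->CA, B->CB, C->AB

  step 2 ⇒ step 3: CACBCACBABCBABCA ⇒ AB·CA·AB·CB·AB·CA·AB·CB·CA·CB·AB·CB·CA·CB·AB·CA
    A ↦ CA
    B ↦ CB
    C ↦ AB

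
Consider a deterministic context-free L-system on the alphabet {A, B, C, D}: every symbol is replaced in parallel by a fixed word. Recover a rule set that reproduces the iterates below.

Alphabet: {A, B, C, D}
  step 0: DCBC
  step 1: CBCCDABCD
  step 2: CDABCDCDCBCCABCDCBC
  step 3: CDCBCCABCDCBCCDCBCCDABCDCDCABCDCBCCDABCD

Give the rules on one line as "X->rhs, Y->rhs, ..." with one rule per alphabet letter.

A->C, B->AB, C->CD, D->CBC

  step 2 ⇒ step 3: CDABCDCDCBCCABCDCBC ⇒ CD·CBC·C·AB·CD·CBC·CD·CBC·CD·AB·CD·CD·C·AB·CD·CBC·CD·AB·CD
    A ↦ C
    B ↦ AB
    C ↦ CD
    D ↦ CBC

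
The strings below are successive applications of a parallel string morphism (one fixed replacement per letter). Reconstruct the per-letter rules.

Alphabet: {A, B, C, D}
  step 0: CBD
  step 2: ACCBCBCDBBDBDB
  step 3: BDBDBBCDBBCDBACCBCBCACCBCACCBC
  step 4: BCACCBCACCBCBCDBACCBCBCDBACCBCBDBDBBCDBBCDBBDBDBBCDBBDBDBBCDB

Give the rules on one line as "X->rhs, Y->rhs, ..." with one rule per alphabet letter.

  step 3 ⇒ step 4: BDBDBBCDBBCDBACCBCBCACCBCACCBC ⇒ BC·ACC·BC·ACC·BC·BC·DB·ACC·BC·BC·DB·ACC·BC·B·DB·DB·BC·DB·BC·DB·B·DB·DB·BC·DB·B·DB·DB·BC·DB
    A ↦ B
    B ↦ BC
    C ↦ DB
    D ↦ ACC

A->B, B->BC, C->DB, D->ACC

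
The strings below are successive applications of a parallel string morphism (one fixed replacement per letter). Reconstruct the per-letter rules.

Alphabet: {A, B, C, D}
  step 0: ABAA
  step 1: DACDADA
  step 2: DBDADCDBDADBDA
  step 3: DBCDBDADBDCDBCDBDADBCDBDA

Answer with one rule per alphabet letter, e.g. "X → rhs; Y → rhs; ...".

  step 2 ⇒ step 3: DBDADCDBDADBDA ⇒ DB·C·DB·DA·DB·DC·DB·C·DB·DA·DB·C·DB·DA
    A ↦ DA
    B ↦ C
    C ↦ DC
    D ↦ DB

A->DA, B->C, C->DC, D->DB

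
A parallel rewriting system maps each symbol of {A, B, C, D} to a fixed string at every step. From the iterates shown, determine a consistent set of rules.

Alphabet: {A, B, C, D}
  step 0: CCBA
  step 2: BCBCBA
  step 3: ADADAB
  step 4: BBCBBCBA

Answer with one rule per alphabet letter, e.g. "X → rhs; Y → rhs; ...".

  step 3 ⇒ step 4: ADADAB ⇒ B·BC·B·BC·B·A
    A ↦ B
    B ↦ A
    D ↦ BC
  step 2 ⇒ step 3: BCBCBA ⇒ A·D·A·D·A·B
    C ↦ D

A->B, B->A, C->D, D->BC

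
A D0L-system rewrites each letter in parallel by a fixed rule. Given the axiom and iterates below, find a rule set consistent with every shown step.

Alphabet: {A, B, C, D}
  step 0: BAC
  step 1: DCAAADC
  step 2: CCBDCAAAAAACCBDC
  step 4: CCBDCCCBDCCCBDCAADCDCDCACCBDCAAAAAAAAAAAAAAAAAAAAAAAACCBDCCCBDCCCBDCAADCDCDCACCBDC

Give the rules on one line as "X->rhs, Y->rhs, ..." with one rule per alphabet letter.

A->AA, B->DCA, C->DC, D->CCB

  step 1 ⇒ step 2: DCAAADC ⇒ CCB·DC·AA·AA·AA·CCB·DC
    A ↦ AA
    C ↦ DC
    D ↦ CCB
  step 0 ⇒ step 1: BAC ⇒ DCA·AA·DC
    B ↦ DCA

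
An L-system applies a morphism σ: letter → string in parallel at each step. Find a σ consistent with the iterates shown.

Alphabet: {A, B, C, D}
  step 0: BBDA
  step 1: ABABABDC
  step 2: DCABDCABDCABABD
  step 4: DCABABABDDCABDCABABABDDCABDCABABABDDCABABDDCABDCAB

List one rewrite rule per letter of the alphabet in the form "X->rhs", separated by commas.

A->DC, B->AB, C->D, D->AB

  step 1 ⇒ step 2: ABABABDC ⇒ DC·AB·DC·AB·DC·AB·AB·D
    A ↦ DC
    B ↦ AB
    C ↦ D
    D ↦ AB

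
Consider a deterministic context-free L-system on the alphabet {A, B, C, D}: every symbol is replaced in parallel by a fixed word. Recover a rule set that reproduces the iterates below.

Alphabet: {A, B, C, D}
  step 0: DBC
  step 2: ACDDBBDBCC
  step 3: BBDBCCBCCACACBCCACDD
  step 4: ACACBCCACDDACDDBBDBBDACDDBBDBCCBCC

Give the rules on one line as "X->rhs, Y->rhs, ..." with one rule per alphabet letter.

  step 3 ⇒ step 4: BBDBCCBCCACACBCCACDD ⇒ AC·AC·BCC·AC·D·D·AC·D·D·BB·D·BB·D·AC·D·D·BB·D·BCC·BCC
    A ↦ BB
    B ↦ AC
    C ↦ D
    D ↦ BCC

A->BB, B->AC, C->D, D->BCC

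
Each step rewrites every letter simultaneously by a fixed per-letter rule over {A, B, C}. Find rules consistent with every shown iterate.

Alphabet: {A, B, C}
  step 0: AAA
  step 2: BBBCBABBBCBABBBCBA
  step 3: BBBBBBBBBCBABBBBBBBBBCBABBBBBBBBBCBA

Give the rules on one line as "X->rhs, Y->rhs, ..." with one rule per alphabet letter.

A->CBA, B->BB, C->B

  step 2 ⇒ step 3: BBBCBABBBCBABBBCBA ⇒ BB·BB·BB·B·BB·CBA·BB·BB·BB·B·BB·CBA·BB·BB·BB·B·BB·CBA
    A ↦ CBA
    B ↦ BB
    C ↦ B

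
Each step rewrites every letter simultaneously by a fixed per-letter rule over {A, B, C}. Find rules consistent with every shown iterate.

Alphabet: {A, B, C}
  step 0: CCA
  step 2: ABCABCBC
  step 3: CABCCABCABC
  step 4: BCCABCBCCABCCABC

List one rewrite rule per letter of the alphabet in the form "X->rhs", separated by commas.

  step 3 ⇒ step 4: CABCCABCABC ⇒ BC·C·A·BC·BC·C·A·BC·C·A·BC
    A ↦ C
    B ↦ A
    C ↦ BC

A->C, B->A, C->BC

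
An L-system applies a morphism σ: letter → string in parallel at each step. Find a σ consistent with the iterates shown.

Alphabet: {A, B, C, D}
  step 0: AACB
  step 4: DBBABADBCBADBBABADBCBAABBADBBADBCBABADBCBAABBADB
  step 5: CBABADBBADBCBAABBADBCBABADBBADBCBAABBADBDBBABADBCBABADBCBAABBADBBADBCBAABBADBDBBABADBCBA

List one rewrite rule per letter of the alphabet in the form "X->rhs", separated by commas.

  step 4 ⇒ step 5: DBBABADBCBADBBABADBCBAABBADBBADBCBABADBCBAABBADB ⇒ C·BA·BA·DB·BA·DB·C·BA·AB·BA·DB·C·BA·BA·DB·BA·DB·C·BA·AB·BA·DB·DB·BA·BA·DB·C·BA·BA·DB·C·BA·AB·BA·DB·BA·DB·C·BA·AB·BA·DB·DB·BA·BA·DB·C·BA
    A ↦ DB
    B ↦ BA
    C ↦ AB
    D ↦ C

A->DB, B->BA, C->AB, D->C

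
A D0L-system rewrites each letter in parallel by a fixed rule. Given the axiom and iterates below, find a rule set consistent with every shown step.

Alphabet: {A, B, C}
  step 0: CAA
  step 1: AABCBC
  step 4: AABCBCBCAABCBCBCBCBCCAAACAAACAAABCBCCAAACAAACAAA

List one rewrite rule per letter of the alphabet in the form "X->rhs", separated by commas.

  step 0 ⇒ step 1: CAA ⇒ AA·BC·BC
    A ↦ BC
    C ↦ AA
    B ↦ CA  (constrained at step 1)

A->BC, B->CA, C->AA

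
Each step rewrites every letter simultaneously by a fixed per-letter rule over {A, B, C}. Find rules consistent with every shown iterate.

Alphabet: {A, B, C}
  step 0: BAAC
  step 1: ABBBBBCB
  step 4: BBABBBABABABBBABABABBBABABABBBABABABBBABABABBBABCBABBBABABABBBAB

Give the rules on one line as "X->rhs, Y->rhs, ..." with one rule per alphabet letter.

A->BB, B->AB, C->CB

  step 0 ⇒ step 1: BAAC ⇒ AB·BB·BB·CB
    A ↦ BB
    B ↦ AB
    C ↦ CB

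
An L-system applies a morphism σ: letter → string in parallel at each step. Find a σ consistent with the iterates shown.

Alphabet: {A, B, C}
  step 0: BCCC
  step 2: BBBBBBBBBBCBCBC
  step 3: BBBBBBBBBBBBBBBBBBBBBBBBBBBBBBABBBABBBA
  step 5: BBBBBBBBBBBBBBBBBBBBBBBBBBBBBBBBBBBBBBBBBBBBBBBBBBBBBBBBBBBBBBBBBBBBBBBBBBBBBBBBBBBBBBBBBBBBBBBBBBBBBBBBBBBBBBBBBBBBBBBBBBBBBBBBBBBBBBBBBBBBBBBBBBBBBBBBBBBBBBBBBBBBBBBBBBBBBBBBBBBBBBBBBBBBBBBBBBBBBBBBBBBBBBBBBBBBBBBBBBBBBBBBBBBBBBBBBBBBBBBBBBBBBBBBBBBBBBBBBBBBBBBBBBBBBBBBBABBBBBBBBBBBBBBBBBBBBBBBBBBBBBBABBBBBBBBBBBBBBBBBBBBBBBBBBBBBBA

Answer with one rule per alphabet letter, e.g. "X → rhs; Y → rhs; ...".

A->BC, B->BBB, C->A

  step 2 ⇒ step 3: BBBBBBBBBBCBCBC ⇒ BBB·BBB·BBB·BBB·BBB·BBB·BBB·BBB·BBB·BBB·A·BBB·A·BBB·A
    B ↦ BBB
    C ↦ A
    A ↦ BC  (constrained at step 3)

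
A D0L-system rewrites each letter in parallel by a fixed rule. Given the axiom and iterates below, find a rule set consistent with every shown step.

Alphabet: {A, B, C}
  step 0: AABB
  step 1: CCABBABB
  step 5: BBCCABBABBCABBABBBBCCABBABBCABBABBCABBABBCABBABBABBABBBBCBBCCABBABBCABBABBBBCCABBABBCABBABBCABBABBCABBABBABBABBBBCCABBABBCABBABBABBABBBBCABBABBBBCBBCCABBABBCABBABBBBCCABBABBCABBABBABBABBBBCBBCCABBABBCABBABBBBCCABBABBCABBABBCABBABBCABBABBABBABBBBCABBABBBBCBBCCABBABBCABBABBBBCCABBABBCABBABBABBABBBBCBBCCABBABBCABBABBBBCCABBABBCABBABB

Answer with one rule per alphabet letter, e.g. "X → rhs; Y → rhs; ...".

  step 0 ⇒ step 1: AABB ⇒ C·C·ABB·ABB
    A ↦ C
    B ↦ ABB
    C ↦ BBC  (constrained at step 1)

A->C, B->ABB, C->BBC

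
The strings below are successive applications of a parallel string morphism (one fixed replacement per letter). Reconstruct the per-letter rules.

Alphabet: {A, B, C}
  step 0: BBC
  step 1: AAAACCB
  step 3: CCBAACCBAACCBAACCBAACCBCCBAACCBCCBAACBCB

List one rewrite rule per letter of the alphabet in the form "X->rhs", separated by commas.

A->CB, B->AA, C->CCB

  step 0 ⇒ step 1: BBC ⇒ AA·AA·CCB
    B ↦ AA
    C ↦ CCB
    A ↦ CB  (constrained at step 1)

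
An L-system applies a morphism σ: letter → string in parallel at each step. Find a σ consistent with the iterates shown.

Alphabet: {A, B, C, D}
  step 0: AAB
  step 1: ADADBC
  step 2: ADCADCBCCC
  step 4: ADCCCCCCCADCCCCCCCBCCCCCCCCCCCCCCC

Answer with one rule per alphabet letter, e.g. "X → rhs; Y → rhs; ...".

A->AD, B->BC, C->CC, D->C

  step 1 ⇒ step 2: ADADBC ⇒ AD·C·AD·C·BC·CC
    A ↦ AD
    B ↦ BC
    C ↦ CC
    D ↦ C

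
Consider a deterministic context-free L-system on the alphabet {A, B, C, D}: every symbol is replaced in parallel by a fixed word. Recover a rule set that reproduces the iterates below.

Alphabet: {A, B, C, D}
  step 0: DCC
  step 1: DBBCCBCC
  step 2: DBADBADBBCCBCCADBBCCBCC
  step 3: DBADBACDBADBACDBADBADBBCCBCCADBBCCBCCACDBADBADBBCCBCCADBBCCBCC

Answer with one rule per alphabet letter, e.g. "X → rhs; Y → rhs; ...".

A->AC, B->ADB, C->BCC, D->DB

  step 2 ⇒ step 3: DBADBADBBCCBCCADBBCCBCC ⇒ DB·ADB·AC·DB·ADB·AC·DB·ADB·ADB·BCC·BCC·ADB·BCC·BCC·AC·DB·ADB·ADB·BCC·BCC·ADB·BCC·BCC
    A ↦ AC
    B ↦ ADB
    C ↦ BCC
    D ↦ DB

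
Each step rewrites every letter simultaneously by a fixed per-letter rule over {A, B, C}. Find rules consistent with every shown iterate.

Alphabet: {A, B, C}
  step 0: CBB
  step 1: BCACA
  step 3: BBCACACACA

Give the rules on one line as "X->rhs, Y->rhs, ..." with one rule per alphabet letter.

A->B, B->CA, C->B

  step 0 ⇒ step 1: CBB ⇒ B·CA·CA
    B ↦ CA
    C ↦ B
    A ↦ B  (constrained at step 1)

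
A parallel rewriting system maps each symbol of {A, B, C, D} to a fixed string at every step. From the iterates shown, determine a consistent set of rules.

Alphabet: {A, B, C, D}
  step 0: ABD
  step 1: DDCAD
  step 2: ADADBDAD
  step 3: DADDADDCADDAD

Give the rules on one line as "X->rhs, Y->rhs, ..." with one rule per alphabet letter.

  step 2 ⇒ step 3: ADADBDAD ⇒ D·AD·D·AD·DC·AD·D·AD
    A ↦ D
    B ↦ DC
    D ↦ AD
  step 1 ⇒ step 2: DDCAD ⇒ AD·AD·B·D·AD
    C ↦ B

A->D, B->DC, C->B, D->AD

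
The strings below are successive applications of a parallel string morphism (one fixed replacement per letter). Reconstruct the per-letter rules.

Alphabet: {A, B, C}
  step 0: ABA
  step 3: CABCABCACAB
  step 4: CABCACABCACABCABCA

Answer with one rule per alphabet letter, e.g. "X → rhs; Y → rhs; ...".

  step 3 ⇒ step 4: CABCABCACAB ⇒ CA·B·CA·CA·B·CA·CA·B·CA·B·CA
    A ↦ B
    B ↦ CA
    C ↦ CA

A->B, B->CA, C->CA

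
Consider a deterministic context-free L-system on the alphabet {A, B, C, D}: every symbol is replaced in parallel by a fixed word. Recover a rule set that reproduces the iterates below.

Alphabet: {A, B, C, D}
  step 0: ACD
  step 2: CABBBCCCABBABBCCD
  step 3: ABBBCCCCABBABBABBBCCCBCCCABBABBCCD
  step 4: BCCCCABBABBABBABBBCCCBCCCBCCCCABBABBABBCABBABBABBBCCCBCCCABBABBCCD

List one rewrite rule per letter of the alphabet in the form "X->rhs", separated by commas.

  step 3 ⇒ step 4: ABBBCCCCABBABBABBBCCCBCCCABBABBCCD ⇒ BC·C·C·C·ABB·ABB·ABB·ABB·BC·C·C·BC·C·C·BC·C·C·C·ABB·ABB·ABB·C·ABB·ABB·ABB·BC·C·C·BC·C·C·ABB·ABB·CCD
    A ↦ BC
    B ↦ C
    C ↦ ABB
    D ↦ CCD

A->BC, B->C, C->ABB, D->CCD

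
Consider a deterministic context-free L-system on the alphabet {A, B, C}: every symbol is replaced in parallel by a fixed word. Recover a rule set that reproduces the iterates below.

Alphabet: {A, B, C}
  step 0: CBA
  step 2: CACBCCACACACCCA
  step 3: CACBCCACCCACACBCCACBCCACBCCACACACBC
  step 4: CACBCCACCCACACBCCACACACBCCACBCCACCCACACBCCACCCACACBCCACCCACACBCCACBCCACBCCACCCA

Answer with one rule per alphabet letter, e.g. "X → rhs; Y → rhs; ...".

A->CBC, B->CC, C->CA

  step 3 ⇒ step 4: CACBCCACCCACACBCCACBCCACBCCACACACBC ⇒ CA·CBC·CA·CC·CA·CA·CBC·CA·CA·CA·CBC·CA·CBC·CA·CC·CA·CA·CBC·CA·CC·CA·CA·CBC·CA·CC·CA·CA·CBC·CA·CBC·CA·CBC·CA·CC·CA
    A ↦ CBC
    B ↦ CC
    C ↦ CA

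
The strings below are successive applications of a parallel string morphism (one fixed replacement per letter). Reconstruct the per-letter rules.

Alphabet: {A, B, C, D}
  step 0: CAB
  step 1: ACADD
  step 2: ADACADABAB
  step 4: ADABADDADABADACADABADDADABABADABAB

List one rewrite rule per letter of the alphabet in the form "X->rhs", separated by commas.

A->AD, B->D, C->AC, D->AB

  step 1 ⇒ step 2: ACADD ⇒ AD·AC·AD·AB·AB
    A ↦ AD
    C ↦ AC
    D ↦ AB
  step 0 ⇒ step 1: CAB ⇒ AC·AD·D
    B ↦ D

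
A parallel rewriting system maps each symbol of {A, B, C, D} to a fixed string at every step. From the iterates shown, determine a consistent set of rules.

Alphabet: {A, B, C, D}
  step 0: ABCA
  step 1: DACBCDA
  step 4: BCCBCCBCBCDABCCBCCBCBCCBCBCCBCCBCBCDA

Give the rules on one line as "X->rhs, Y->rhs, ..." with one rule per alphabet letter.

A->DA, B->C, C->BC, D->BC

  step 0 ⇒ step 1: ABCA ⇒ DA·C·BC·DA
    A ↦ DA
    B ↦ C
    C ↦ BC
    D ↦ BC  (constrained at step 1)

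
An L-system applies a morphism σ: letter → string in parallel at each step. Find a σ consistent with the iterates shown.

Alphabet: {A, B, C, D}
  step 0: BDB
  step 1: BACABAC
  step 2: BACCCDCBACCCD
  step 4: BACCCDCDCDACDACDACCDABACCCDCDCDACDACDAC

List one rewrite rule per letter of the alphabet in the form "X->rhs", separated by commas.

A->C, B->BAC, C->CD, D->A

  step 1 ⇒ step 2: BACABAC ⇒ BAC·C·CD·C·BAC·C·CD
    A ↦ C
    B ↦ BAC
    C ↦ CD
  step 0 ⇒ step 1: BDB ⇒ BAC·A·BAC
    D ↦ A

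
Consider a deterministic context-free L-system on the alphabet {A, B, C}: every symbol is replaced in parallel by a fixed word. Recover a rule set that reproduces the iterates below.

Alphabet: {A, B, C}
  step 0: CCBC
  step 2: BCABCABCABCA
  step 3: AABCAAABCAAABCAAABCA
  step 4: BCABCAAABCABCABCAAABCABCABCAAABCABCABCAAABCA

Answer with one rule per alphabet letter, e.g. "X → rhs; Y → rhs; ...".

  step 3 ⇒ step 4: AABCAAABCAAABCAAABCA ⇒ BCA·BCA·A·A·BCA·BCA·BCA·A·A·BCA·BCA·BCA·A·A·BCA·BCA·BCA·A·A·BCA
    A ↦ BCA
    B ↦ A
    C ↦ A

A->BCA, B->A, C->A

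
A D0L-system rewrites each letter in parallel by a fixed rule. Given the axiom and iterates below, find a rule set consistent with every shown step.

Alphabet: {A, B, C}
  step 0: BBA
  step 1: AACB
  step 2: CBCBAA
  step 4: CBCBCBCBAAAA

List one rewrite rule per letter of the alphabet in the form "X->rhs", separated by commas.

  step 1 ⇒ step 2: AACB ⇒ CB·CB·A·A
    A ↦ CB
    B ↦ A
    C ↦ A

A->CB, B->A, C->A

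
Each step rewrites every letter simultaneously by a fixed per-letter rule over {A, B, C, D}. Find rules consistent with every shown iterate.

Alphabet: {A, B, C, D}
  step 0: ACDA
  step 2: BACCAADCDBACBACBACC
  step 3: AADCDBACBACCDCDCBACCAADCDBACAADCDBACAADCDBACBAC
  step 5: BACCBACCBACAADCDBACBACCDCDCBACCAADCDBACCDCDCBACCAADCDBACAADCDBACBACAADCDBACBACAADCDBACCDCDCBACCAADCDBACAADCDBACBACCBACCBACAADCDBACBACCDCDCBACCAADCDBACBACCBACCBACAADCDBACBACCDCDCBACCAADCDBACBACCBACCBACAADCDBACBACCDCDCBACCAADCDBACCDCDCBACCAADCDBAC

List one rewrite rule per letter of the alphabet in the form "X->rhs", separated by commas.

  step 2 ⇒ step 3: BACCAADCDBACBACBACC ⇒ AAD·CD·BAC·BAC·CD·CD·C·BAC·C·AAD·CD·BAC·AAD·CD·BAC·AAD·CD·BAC·BAC
    A ↦ CD
    B ↦ AAD
    C ↦ BAC
    D ↦ C

A->CD, B->AAD, C->BAC, D->C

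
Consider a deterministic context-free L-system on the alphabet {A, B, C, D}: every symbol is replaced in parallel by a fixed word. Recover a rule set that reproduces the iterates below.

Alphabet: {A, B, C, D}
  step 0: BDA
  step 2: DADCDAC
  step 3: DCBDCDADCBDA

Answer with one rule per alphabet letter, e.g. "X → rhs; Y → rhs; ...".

  step 2 ⇒ step 3: DADCDAC ⇒ DC·B·DC·DA·DC·B·DA
    A ↦ B
    C ↦ DA
    D ↦ DC
    B ↦ C  (constrained at step 0)

A->B, B->C, C->DA, D->DC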